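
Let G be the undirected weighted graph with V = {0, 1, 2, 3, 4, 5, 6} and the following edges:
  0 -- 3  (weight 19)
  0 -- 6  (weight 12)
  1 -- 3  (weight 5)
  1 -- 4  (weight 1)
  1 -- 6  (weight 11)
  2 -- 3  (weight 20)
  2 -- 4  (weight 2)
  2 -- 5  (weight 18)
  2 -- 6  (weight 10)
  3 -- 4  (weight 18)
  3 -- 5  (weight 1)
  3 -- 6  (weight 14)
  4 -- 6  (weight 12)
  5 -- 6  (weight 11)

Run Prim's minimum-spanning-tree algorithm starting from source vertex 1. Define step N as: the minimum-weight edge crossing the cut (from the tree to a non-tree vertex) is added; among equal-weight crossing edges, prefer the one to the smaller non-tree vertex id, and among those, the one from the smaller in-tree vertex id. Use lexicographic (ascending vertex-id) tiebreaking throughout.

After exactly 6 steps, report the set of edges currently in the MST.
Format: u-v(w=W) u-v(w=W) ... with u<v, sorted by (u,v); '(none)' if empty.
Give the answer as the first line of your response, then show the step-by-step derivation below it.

0-6(w=12) 1-3(w=5) 1-4(w=1) 2-4(w=2) 2-6(w=10) 3-5(w=1)

step 1: add edge 1-4 (w=1); MST = {1-4(w=1)}
step 2: add edge 2-4 (w=2); MST = {1-4(w=1) 2-4(w=2)}
step 3: add edge 1-3 (w=5); MST = {1-3(w=5) 1-4(w=1) 2-4(w=2)}
step 4: add edge 3-5 (w=1); MST = {1-3(w=5) 1-4(w=1) 2-4(w=2) 3-5(w=1)}
step 5: add edge 2-6 (w=10); MST = {1-3(w=5) 1-4(w=1) 2-4(w=2) 2-6(w=10) 3-5(w=1)}
step 6: add edge 0-6 (w=12); MST = {0-6(w=12) 1-3(w=5) 1-4(w=1) 2-4(w=2) 2-6(w=10) 3-5(w=1)}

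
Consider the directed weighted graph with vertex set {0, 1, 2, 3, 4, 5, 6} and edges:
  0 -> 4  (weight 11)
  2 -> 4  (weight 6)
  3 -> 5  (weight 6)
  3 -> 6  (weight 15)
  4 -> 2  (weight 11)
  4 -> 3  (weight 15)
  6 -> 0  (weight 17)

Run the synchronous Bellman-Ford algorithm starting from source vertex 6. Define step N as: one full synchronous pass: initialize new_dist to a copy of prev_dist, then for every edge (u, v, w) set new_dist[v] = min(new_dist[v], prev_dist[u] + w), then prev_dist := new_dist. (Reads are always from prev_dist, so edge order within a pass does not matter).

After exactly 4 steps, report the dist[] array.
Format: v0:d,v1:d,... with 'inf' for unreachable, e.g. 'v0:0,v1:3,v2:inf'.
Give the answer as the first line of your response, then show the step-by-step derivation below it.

v0:17,v1:inf,v2:39,v3:43,v4:28,v5:49,v6:0

step 1: dist = v0:17,v1:inf,v2:inf,v3:inf,v4:inf,v5:inf,v6:0
step 2: dist = v0:17,v1:inf,v2:inf,v3:inf,v4:28,v5:inf,v6:0
step 3: dist = v0:17,v1:inf,v2:39,v3:43,v4:28,v5:inf,v6:0
step 4: dist = v0:17,v1:inf,v2:39,v3:43,v4:28,v5:49,v6:0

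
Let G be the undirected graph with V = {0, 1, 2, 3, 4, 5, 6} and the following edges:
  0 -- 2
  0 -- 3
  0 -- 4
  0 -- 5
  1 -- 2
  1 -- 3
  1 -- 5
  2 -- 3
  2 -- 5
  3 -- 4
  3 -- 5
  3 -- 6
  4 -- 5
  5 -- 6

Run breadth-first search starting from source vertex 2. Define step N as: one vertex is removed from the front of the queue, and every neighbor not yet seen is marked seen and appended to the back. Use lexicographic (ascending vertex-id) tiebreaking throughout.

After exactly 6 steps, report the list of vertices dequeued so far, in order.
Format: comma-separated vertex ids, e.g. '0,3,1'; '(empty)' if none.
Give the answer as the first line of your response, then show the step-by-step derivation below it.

2,0,1,3,5,4

step 1: dequeue 2; queue=[0,1,3,5]; order=2
step 2: dequeue 0; queue=[1,3,5,4]; order=2,0
step 3: dequeue 1; queue=[3,5,4]; order=2,0,1
step 4: dequeue 3; queue=[5,4,6]; order=2,0,1,3
step 5: dequeue 5; queue=[4,6]; order=2,0,1,3,5
step 6: dequeue 4; queue=[6]; order=2,0,1,3,5,4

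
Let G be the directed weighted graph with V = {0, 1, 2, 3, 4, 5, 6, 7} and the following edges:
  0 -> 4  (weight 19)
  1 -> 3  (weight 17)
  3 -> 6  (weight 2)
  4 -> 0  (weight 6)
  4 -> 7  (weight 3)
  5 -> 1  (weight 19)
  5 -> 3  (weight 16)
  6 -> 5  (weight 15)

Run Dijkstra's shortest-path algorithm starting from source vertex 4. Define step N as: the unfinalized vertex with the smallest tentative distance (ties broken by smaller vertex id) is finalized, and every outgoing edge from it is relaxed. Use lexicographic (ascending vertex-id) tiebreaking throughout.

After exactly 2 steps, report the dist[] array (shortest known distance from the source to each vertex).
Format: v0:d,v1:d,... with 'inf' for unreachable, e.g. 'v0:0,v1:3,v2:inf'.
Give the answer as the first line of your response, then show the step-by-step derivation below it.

v0:6,v1:inf,v2:inf,v3:inf,v4:0,v5:inf,v6:inf,v7:3

step 1: dist = v0:6,v1:inf,v2:inf,v3:inf,v4:0,v5:inf,v6:inf,v7:3
step 2: dist = v0:6,v1:inf,v2:inf,v3:inf,v4:0,v5:inf,v6:inf,v7:3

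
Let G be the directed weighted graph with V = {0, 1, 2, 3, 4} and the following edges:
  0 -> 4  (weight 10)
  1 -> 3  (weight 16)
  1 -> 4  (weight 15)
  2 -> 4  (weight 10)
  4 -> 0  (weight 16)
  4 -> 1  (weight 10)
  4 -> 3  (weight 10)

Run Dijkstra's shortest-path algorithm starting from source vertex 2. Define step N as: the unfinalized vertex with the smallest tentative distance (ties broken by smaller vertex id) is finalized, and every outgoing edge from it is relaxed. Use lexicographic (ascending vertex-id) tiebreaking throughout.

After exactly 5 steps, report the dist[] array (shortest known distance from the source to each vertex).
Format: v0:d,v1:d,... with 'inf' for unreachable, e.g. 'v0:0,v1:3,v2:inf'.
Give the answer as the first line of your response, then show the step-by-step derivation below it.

v0:26,v1:20,v2:0,v3:20,v4:10

step 1: dist = v0:inf,v1:inf,v2:0,v3:inf,v4:10
step 2: dist = v0:26,v1:20,v2:0,v3:20,v4:10
step 3: dist = v0:26,v1:20,v2:0,v3:20,v4:10
step 4: dist = v0:26,v1:20,v2:0,v3:20,v4:10
step 5: dist = v0:26,v1:20,v2:0,v3:20,v4:10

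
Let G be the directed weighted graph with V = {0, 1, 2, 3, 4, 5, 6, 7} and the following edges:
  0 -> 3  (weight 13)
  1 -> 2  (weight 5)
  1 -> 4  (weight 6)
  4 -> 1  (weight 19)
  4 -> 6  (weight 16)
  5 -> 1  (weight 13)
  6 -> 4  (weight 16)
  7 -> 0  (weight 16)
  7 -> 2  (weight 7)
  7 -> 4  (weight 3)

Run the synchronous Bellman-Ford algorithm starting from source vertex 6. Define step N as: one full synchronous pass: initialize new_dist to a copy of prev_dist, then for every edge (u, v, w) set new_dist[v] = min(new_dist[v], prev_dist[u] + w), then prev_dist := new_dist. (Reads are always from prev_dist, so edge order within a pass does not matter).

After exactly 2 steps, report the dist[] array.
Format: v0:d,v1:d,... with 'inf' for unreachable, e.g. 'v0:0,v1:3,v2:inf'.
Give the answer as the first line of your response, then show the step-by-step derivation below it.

v0:inf,v1:35,v2:inf,v3:inf,v4:16,v5:inf,v6:0,v7:inf

step 1: dist = v0:inf,v1:inf,v2:inf,v3:inf,v4:16,v5:inf,v6:0,v7:inf
step 2: dist = v0:inf,v1:35,v2:inf,v3:inf,v4:16,v5:inf,v6:0,v7:inf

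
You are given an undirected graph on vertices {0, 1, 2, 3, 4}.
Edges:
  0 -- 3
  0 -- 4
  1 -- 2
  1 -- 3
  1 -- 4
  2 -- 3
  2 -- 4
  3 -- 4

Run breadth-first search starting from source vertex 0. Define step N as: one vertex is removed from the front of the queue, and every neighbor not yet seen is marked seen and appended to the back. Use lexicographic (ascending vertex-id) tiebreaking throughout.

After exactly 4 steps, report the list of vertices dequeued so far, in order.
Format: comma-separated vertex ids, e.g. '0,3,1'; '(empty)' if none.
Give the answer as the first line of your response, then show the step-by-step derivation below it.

0,3,4,1

step 1: dequeue 0; queue=[3,4]; order=0
step 2: dequeue 3; queue=[4,1,2]; order=0,3
step 3: dequeue 4; queue=[1,2]; order=0,3,4
step 4: dequeue 1; queue=[2]; order=0,3,4,1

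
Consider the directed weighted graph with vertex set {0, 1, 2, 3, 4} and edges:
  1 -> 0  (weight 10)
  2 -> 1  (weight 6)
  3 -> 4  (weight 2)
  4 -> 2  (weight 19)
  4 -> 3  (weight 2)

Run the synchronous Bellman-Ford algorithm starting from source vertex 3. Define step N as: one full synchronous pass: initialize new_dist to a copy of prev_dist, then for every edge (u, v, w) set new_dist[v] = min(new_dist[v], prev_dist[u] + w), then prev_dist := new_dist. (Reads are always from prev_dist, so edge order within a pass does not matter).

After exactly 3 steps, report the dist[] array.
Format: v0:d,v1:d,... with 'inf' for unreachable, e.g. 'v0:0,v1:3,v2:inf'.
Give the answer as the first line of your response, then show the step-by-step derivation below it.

v0:inf,v1:27,v2:21,v3:0,v4:2

step 1: dist = v0:inf,v1:inf,v2:inf,v3:0,v4:2
step 2: dist = v0:inf,v1:inf,v2:21,v3:0,v4:2
step 3: dist = v0:inf,v1:27,v2:21,v3:0,v4:2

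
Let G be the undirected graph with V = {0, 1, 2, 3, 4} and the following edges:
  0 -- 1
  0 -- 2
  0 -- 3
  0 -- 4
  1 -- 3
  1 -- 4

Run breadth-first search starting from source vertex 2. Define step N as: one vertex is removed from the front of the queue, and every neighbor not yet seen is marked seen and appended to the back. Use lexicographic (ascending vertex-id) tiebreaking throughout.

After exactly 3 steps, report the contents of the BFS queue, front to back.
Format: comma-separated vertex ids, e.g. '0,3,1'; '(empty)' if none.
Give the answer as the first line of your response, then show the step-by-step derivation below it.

3,4

step 1: dequeue 2; queue=[0]; order=2
step 2: dequeue 0; queue=[1,3,4]; order=2,0
step 3: dequeue 1; queue=[3,4]; order=2,0,1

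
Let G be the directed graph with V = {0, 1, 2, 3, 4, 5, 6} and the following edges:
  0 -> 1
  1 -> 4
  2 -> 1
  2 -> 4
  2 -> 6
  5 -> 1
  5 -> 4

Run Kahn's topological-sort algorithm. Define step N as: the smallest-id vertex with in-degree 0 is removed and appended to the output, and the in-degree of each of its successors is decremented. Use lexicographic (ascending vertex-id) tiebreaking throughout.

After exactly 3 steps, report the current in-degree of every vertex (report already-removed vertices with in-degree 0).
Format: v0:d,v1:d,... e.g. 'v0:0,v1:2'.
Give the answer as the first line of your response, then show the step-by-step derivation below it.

v0:0,v1:1,v2:0,v3:0,v4:2,v5:0,v6:0

step 1: output 0; order=[0]; indeg=(0,2,0,0,3,0,1)
step 2: output 2; order=[0,2]; indeg=(0,1,0,0,2,0,0)
step 3: output 3; order=[0,2,3]; indeg=(0,1,0,0,2,0,0)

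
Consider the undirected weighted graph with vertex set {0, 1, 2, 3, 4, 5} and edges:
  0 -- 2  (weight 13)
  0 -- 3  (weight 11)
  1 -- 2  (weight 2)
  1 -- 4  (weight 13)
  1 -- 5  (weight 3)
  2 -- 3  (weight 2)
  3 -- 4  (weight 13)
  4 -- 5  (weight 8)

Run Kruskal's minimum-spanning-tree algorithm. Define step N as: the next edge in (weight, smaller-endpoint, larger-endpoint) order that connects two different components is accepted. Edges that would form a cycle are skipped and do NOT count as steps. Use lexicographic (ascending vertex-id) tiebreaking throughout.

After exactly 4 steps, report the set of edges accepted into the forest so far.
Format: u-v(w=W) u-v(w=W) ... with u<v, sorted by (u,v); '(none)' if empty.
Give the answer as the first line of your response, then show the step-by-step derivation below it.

1-2(w=2) 1-5(w=3) 2-3(w=2) 4-5(w=8)

step 1: add edge 1-2 (w=2); MST = {1-2(w=2)}
step 2: add edge 2-3 (w=2); MST = {1-2(w=2) 2-3(w=2)}
step 3: add edge 1-5 (w=3); MST = {1-2(w=2) 1-5(w=3) 2-3(w=2)}
step 4: add edge 4-5 (w=8); MST = {1-2(w=2) 1-5(w=3) 2-3(w=2) 4-5(w=8)}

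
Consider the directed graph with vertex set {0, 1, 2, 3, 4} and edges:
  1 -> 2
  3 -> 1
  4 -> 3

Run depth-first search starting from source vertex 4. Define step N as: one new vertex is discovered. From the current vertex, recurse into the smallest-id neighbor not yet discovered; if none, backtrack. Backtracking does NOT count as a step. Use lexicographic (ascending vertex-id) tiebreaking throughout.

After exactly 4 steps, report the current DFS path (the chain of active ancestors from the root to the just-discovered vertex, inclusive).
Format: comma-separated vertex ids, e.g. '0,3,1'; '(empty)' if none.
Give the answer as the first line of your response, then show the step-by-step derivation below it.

4,3,1,2

step 1: discover 4; path=4; order=4
step 2: discover 3; path=4>3; order=4,3
step 3: discover 1; path=4>3>1; order=4,3,1
step 4: discover 2; path=4>3>1>2; order=4,3,1,2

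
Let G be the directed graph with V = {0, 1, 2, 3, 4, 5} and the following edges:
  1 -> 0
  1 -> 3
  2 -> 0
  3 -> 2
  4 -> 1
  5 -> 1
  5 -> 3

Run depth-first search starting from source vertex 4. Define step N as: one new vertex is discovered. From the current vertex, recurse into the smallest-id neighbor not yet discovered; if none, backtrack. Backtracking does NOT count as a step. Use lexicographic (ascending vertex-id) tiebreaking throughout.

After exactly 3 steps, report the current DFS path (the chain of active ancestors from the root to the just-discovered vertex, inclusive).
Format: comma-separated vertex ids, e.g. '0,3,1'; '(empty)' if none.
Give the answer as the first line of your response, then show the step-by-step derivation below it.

4,1,0

step 1: discover 4; path=4; order=4
step 2: discover 1; path=4>1; order=4,1
step 3: discover 0; path=4>1>0; order=4,1,0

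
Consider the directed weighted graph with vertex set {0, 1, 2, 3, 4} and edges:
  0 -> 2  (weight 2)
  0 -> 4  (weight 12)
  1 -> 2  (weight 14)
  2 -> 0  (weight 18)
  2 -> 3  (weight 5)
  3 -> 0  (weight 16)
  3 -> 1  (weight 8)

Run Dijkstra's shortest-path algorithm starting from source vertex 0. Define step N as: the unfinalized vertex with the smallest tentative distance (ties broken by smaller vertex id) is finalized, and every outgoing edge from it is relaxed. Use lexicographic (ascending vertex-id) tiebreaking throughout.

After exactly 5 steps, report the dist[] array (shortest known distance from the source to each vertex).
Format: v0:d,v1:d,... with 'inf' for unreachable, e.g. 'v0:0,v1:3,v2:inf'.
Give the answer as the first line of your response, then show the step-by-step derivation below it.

v0:0,v1:15,v2:2,v3:7,v4:12

step 1: dist = v0:0,v1:inf,v2:2,v3:inf,v4:12
step 2: dist = v0:0,v1:inf,v2:2,v3:7,v4:12
step 3: dist = v0:0,v1:15,v2:2,v3:7,v4:12
step 4: dist = v0:0,v1:15,v2:2,v3:7,v4:12
step 5: dist = v0:0,v1:15,v2:2,v3:7,v4:12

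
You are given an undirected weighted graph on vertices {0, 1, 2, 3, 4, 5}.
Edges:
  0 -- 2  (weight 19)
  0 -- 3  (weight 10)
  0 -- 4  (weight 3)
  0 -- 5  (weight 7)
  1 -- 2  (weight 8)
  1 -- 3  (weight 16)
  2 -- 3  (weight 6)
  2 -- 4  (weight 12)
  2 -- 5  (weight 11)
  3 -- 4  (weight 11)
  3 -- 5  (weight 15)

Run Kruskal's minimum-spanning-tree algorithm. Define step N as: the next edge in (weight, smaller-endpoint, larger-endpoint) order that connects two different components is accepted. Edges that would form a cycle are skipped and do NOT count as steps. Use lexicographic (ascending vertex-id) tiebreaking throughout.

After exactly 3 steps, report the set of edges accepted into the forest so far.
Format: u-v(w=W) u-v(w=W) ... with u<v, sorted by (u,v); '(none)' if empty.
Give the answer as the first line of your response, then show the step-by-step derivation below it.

0-4(w=3) 0-5(w=7) 2-3(w=6)

step 1: add edge 0-4 (w=3); MST = {0-4(w=3)}
step 2: add edge 2-3 (w=6); MST = {0-4(w=3) 2-3(w=6)}
step 3: add edge 0-5 (w=7); MST = {0-4(w=3) 0-5(w=7) 2-3(w=6)}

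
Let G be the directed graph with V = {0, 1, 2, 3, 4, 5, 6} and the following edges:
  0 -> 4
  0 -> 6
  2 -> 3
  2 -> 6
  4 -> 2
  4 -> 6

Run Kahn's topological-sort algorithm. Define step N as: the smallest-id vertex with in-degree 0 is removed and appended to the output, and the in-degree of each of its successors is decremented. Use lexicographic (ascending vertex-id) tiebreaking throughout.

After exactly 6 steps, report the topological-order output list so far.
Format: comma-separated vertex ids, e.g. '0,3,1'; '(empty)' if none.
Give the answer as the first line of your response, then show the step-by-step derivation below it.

0,1,4,2,3,5

step 1: output 0; order=[0]; indeg=(0,0,1,1,0,0,2)
step 2: output 1; order=[0,1]; indeg=(0,0,1,1,0,0,2)
step 3: output 4; order=[0,1,4]; indeg=(0,0,0,1,0,0,1)
step 4: output 2; order=[0,1,4,2]; indeg=(0,0,0,0,0,0,0)
step 5: output 3; order=[0,1,4,2,3]; indeg=(0,0,0,0,0,0,0)
step 6: output 5; order=[0,1,4,2,3,5]; indeg=(0,0,0,0,0,0,0)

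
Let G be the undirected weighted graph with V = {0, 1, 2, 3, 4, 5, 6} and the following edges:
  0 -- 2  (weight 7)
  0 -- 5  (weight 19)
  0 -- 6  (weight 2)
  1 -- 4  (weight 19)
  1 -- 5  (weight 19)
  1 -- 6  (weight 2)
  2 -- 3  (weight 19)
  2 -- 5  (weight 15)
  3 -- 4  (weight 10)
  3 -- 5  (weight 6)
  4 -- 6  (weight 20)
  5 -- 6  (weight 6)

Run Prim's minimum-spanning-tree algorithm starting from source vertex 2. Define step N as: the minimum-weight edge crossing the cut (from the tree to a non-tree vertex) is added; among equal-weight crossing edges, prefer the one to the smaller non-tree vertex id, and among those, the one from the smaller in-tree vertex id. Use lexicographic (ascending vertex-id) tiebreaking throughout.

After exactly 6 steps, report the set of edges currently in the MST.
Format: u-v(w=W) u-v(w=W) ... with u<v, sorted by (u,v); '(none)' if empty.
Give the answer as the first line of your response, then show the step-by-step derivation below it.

0-2(w=7) 0-6(w=2) 1-6(w=2) 3-4(w=10) 3-5(w=6) 5-6(w=6)

step 1: add edge 0-2 (w=7); MST = {0-2(w=7)}
step 2: add edge 0-6 (w=2); MST = {0-2(w=7) 0-6(w=2)}
step 3: add edge 1-6 (w=2); MST = {0-2(w=7) 0-6(w=2) 1-6(w=2)}
step 4: add edge 5-6 (w=6); MST = {0-2(w=7) 0-6(w=2) 1-6(w=2) 5-6(w=6)}
step 5: add edge 3-5 (w=6); MST = {0-2(w=7) 0-6(w=2) 1-6(w=2) 3-5(w=6) 5-6(w=6)}
step 6: add edge 3-4 (w=10); MST = {0-2(w=7) 0-6(w=2) 1-6(w=2) 3-4(w=10) 3-5(w=6) 5-6(w=6)}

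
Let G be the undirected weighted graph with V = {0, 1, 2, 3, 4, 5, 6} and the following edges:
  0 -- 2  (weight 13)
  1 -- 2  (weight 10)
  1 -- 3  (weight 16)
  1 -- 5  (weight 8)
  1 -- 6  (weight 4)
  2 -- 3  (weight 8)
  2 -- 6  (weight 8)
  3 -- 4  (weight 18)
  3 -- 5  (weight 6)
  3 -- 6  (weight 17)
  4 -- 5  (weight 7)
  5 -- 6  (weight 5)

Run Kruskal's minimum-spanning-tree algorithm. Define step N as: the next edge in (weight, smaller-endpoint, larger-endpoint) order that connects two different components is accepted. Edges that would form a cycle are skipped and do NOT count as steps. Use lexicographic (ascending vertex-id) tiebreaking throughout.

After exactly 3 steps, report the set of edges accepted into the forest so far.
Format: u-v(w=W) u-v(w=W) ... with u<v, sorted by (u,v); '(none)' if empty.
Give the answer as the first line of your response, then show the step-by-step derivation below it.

1-6(w=4) 3-5(w=6) 5-6(w=5)

step 1: add edge 1-6 (w=4); MST = {1-6(w=4)}
step 2: add edge 5-6 (w=5); MST = {1-6(w=4) 5-6(w=5)}
step 3: add edge 3-5 (w=6); MST = {1-6(w=4) 3-5(w=6) 5-6(w=5)}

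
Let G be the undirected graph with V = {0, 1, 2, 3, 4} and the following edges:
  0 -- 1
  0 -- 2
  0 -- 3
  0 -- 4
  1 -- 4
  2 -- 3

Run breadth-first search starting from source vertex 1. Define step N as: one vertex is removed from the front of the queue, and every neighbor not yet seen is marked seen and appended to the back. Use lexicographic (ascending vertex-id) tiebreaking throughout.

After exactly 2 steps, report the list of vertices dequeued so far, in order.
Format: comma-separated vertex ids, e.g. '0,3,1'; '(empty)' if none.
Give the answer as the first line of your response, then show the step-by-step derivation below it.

1,0

step 1: dequeue 1; queue=[0,4]; order=1
step 2: dequeue 0; queue=[4,2,3]; order=1,0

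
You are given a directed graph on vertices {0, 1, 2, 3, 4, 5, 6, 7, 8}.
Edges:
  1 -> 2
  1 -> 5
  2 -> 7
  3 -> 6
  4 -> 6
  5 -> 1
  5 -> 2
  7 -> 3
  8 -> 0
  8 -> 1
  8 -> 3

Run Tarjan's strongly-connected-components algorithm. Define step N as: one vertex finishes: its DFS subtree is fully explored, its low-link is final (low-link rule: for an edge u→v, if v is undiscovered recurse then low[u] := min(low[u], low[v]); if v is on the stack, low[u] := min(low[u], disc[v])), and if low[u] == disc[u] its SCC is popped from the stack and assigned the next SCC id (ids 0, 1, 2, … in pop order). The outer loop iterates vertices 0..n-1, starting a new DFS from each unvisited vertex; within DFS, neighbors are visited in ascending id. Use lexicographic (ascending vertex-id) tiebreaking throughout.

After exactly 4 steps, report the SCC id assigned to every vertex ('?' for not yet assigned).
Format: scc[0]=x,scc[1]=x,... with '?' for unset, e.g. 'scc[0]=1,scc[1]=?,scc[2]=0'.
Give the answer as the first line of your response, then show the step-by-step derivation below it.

scc[0]=0,scc[1]=?,scc[2]=?,scc[3]=2,scc[4]=?,scc[5]=?,scc[6]=1,scc[7]=3,scc[8]=?

step 1: low=(low[0]=0,low[1]=?,low[2]=?,low[3]=?,low[4]=?,low[5]=?,low[6]=?,low[7]=?,low[8]=?); scc=(scc[0]=0,scc[1]=?,scc[2]=?,scc[3]=?,scc[4]=?,scc[5]=?,scc[6]=?,scc[7]=?,scc[8]=?)
step 2: low=(low[0]=0,low[1]=1,low[2]=2,low[3]=4,low[4]=?,low[5]=?,low[6]=5,low[7]=3,low[8]=?); scc=(scc[0]=0,scc[1]=?,scc[2]=?,scc[3]=?,scc[4]=?,scc[5]=?,scc[6]=1,scc[7]=?,scc[8]=?)
step 3: low=(low[0]=0,low[1]=1,low[2]=2,low[3]=4,low[4]=?,low[5]=?,low[6]=5,low[7]=3,low[8]=?); scc=(scc[0]=0,scc[1]=?,scc[2]=?,scc[3]=2,scc[4]=?,scc[5]=?,scc[6]=1,scc[7]=?,scc[8]=?)
step 4: low=(low[0]=0,low[1]=1,low[2]=2,low[3]=4,low[4]=?,low[5]=?,low[6]=5,low[7]=3,low[8]=?); scc=(scc[0]=0,scc[1]=?,scc[2]=?,scc[3]=2,scc[4]=?,scc[5]=?,scc[6]=1,scc[7]=3,scc[8]=?)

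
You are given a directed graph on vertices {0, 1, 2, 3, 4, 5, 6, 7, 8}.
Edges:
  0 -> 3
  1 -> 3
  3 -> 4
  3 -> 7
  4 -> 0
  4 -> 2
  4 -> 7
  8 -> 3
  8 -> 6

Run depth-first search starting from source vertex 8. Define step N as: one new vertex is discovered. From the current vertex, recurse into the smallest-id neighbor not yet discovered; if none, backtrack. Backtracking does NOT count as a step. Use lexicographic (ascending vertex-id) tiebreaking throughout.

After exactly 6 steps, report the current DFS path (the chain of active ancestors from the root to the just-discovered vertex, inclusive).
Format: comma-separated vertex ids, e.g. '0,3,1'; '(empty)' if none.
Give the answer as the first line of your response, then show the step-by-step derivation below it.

8,3,4,7

step 1: discover 8; path=8; order=8
step 2: discover 3; path=8>3; order=8,3
step 3: discover 4; path=8>3>4; order=8,3,4
step 4: discover 0; path=8>3>4>0; order=8,3,4,0
step 5: discover 2; path=8>3>4>2; order=8,3,4,0,2
step 6: discover 7; path=8>3>4>7; order=8,3,4,0,2,7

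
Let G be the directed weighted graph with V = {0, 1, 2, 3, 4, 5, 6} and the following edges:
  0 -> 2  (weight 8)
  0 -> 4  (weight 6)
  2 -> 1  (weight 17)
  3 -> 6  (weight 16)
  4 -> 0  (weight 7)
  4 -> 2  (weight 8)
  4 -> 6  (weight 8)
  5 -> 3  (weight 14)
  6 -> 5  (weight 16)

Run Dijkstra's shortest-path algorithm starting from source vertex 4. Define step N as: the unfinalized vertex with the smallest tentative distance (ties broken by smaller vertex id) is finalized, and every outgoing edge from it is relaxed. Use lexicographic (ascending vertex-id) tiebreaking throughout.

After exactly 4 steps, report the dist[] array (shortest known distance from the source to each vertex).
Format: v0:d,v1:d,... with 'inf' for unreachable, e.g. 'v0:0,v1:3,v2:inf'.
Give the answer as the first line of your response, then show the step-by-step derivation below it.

v0:7,v1:25,v2:8,v3:inf,v4:0,v5:24,v6:8

step 1: dist = v0:7,v1:inf,v2:8,v3:inf,v4:0,v5:inf,v6:8
step 2: dist = v0:7,v1:inf,v2:8,v3:inf,v4:0,v5:inf,v6:8
step 3: dist = v0:7,v1:25,v2:8,v3:inf,v4:0,v5:inf,v6:8
step 4: dist = v0:7,v1:25,v2:8,v3:inf,v4:0,v5:24,v6:8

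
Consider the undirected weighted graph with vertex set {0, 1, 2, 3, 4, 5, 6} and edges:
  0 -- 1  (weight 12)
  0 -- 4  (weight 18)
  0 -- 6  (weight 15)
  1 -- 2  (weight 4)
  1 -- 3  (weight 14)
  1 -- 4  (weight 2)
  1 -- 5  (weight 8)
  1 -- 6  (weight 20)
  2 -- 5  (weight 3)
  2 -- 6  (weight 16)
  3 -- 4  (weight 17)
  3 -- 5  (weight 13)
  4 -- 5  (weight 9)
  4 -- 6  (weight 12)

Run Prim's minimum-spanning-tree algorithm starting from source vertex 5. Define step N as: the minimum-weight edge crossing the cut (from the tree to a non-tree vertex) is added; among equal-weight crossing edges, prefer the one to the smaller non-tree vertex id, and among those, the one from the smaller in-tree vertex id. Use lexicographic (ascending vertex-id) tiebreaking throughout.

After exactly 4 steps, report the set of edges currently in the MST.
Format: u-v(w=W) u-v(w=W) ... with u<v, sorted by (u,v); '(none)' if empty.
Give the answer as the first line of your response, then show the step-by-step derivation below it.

0-1(w=12) 1-2(w=4) 1-4(w=2) 2-5(w=3)

step 1: add edge 2-5 (w=3); MST = {2-5(w=3)}
step 2: add edge 1-2 (w=4); MST = {1-2(w=4) 2-5(w=3)}
step 3: add edge 1-4 (w=2); MST = {1-2(w=4) 1-4(w=2) 2-5(w=3)}
step 4: add edge 0-1 (w=12); MST = {0-1(w=12) 1-2(w=4) 1-4(w=2) 2-5(w=3)}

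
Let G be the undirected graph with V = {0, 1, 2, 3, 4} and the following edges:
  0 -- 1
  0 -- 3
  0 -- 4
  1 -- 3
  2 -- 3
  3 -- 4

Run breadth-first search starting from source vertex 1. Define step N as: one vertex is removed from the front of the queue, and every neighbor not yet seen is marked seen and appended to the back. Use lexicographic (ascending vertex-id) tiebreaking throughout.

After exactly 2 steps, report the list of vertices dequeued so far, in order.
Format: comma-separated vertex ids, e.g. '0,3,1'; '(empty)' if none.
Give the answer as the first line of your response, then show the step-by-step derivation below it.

1,0

step 1: dequeue 1; queue=[0,3]; order=1
step 2: dequeue 0; queue=[3,4]; order=1,0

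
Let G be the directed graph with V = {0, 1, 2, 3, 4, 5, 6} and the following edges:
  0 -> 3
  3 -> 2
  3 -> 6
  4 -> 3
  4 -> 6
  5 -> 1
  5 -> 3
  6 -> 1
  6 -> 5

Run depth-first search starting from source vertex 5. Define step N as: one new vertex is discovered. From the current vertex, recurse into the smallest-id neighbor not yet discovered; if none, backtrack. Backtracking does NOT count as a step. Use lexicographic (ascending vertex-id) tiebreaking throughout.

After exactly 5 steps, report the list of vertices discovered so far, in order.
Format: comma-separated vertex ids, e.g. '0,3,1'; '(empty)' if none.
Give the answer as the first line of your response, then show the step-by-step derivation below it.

5,1,3,2,6

step 1: discover 5; path=5; order=5
step 2: discover 1; path=5>1; order=5,1
step 3: discover 3; path=5>3; order=5,1,3
step 4: discover 2; path=5>3>2; order=5,1,3,2
step 5: discover 6; path=5>3>6; order=5,1,3,2,6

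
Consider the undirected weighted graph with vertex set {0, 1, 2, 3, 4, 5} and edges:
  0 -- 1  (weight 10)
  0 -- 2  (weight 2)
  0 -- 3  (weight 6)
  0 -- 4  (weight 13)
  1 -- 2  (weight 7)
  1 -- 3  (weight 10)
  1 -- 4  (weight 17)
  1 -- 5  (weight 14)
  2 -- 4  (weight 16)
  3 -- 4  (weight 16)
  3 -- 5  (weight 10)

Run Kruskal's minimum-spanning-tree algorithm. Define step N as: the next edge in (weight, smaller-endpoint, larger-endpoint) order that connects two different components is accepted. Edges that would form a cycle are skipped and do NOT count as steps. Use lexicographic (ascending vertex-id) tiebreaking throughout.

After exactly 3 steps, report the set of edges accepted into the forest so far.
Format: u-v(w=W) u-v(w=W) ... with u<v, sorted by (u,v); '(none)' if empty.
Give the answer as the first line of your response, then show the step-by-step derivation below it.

0-2(w=2) 0-3(w=6) 1-2(w=7)

step 1: add edge 0-2 (w=2); MST = {0-2(w=2)}
step 2: add edge 0-3 (w=6); MST = {0-2(w=2) 0-3(w=6)}
step 3: add edge 1-2 (w=7); MST = {0-2(w=2) 0-3(w=6) 1-2(w=7)}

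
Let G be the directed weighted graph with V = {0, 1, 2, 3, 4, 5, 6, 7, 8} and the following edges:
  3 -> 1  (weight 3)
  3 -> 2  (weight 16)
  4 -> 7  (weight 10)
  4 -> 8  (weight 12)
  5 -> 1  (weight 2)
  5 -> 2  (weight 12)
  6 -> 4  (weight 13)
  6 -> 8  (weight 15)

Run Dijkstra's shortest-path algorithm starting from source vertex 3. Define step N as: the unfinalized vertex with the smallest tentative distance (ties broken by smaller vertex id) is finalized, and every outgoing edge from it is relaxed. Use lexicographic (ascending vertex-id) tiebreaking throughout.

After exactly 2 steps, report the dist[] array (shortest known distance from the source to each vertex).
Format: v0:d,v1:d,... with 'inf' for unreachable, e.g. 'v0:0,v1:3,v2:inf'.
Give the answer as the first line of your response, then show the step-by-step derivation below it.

v0:inf,v1:3,v2:16,v3:0,v4:inf,v5:inf,v6:inf,v7:inf,v8:inf

step 1: dist = v0:inf,v1:3,v2:16,v3:0,v4:inf,v5:inf,v6:inf,v7:inf,v8:inf
step 2: dist = v0:inf,v1:3,v2:16,v3:0,v4:inf,v5:inf,v6:inf,v7:inf,v8:inf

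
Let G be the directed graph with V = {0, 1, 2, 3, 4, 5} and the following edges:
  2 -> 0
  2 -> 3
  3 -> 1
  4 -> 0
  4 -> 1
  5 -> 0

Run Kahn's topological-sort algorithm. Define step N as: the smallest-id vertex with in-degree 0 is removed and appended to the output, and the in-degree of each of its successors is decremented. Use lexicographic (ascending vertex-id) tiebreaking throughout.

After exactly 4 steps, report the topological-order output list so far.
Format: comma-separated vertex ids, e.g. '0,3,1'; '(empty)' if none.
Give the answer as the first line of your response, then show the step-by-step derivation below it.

2,3,4,1

step 1: output 2; order=[2]; indeg=(2,2,0,0,0,0)
step 2: output 3; order=[2,3]; indeg=(2,1,0,0,0,0)
step 3: output 4; order=[2,3,4]; indeg=(1,0,0,0,0,0)
step 4: output 1; order=[2,3,4,1]; indeg=(1,0,0,0,0,0)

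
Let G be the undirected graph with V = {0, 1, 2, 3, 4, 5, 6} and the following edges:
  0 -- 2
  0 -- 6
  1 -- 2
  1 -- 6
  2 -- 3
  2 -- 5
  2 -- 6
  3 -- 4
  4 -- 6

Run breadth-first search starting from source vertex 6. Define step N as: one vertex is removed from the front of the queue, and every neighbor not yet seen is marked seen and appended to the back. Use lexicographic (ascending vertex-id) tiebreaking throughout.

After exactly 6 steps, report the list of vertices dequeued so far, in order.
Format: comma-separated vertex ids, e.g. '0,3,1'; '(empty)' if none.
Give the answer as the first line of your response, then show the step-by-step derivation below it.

6,0,1,2,4,3

step 1: dequeue 6; queue=[0,1,2,4]; order=6
step 2: dequeue 0; queue=[1,2,4]; order=6,0
step 3: dequeue 1; queue=[2,4]; order=6,0,1
step 4: dequeue 2; queue=[4,3,5]; order=6,0,1,2
step 5: dequeue 4; queue=[3,5]; order=6,0,1,2,4
step 6: dequeue 3; queue=[5]; order=6,0,1,2,4,3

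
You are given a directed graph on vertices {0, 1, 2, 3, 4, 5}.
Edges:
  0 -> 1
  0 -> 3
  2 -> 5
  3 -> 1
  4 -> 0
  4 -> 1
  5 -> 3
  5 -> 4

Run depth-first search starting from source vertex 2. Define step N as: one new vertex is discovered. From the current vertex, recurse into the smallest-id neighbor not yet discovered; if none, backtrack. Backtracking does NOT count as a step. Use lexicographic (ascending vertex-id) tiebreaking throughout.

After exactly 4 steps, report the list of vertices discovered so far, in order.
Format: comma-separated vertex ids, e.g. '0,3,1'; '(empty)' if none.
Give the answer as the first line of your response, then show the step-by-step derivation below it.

2,5,3,1

step 1: discover 2; path=2; order=2
step 2: discover 5; path=2>5; order=2,5
step 3: discover 3; path=2>5>3; order=2,5,3
step 4: discover 1; path=2>5>3>1; order=2,5,3,1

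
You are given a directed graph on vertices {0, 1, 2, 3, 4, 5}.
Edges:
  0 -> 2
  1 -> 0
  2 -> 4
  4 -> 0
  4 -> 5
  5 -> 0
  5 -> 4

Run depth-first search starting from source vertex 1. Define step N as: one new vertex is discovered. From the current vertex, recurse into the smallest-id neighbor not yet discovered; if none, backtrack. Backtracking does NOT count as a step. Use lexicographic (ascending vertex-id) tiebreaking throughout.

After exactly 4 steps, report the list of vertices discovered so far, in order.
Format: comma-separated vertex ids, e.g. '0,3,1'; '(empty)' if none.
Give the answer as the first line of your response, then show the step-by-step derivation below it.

1,0,2,4

step 1: discover 1; path=1; order=1
step 2: discover 0; path=1>0; order=1,0
step 3: discover 2; path=1>0>2; order=1,0,2
step 4: discover 4; path=1>0>2>4; order=1,0,2,4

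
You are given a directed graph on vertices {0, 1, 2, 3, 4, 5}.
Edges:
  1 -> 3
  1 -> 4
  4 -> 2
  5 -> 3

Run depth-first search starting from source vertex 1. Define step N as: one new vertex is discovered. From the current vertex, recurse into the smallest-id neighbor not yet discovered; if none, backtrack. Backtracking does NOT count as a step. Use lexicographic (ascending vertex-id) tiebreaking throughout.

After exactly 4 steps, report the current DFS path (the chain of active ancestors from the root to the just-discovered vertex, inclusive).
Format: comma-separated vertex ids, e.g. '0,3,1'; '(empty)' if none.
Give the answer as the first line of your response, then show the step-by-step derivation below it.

1,4,2

step 1: discover 1; path=1; order=1
step 2: discover 3; path=1>3; order=1,3
step 3: discover 4; path=1>4; order=1,3,4
step 4: discover 2; path=1>4>2; order=1,3,4,2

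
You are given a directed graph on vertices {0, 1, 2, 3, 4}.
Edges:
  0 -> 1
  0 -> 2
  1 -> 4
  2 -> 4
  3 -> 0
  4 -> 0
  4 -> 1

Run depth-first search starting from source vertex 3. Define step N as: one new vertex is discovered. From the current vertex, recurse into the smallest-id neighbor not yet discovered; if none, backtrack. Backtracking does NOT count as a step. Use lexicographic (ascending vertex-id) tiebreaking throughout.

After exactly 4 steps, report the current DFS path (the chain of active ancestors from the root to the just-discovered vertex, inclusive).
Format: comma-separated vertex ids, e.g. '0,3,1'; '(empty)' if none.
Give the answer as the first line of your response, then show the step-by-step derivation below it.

3,0,1,4

step 1: discover 3; path=3; order=3
step 2: discover 0; path=3>0; order=3,0
step 3: discover 1; path=3>0>1; order=3,0,1
step 4: discover 4; path=3>0>1>4; order=3,0,1,4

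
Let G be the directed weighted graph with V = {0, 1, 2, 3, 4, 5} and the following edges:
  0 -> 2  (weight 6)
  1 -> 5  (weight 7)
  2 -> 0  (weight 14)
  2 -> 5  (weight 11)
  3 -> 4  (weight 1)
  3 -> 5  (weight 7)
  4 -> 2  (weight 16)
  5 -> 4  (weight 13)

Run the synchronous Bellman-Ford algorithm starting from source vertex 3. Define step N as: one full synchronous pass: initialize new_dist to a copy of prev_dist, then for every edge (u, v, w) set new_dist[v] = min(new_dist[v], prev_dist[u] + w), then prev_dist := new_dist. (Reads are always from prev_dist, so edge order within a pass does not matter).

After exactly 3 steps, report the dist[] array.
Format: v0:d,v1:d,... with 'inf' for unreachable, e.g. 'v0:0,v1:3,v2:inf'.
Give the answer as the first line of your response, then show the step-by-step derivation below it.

v0:31,v1:inf,v2:17,v3:0,v4:1,v5:7

step 1: dist = v0:inf,v1:inf,v2:inf,v3:0,v4:1,v5:7
step 2: dist = v0:inf,v1:inf,v2:17,v3:0,v4:1,v5:7
step 3: dist = v0:31,v1:inf,v2:17,v3:0,v4:1,v5:7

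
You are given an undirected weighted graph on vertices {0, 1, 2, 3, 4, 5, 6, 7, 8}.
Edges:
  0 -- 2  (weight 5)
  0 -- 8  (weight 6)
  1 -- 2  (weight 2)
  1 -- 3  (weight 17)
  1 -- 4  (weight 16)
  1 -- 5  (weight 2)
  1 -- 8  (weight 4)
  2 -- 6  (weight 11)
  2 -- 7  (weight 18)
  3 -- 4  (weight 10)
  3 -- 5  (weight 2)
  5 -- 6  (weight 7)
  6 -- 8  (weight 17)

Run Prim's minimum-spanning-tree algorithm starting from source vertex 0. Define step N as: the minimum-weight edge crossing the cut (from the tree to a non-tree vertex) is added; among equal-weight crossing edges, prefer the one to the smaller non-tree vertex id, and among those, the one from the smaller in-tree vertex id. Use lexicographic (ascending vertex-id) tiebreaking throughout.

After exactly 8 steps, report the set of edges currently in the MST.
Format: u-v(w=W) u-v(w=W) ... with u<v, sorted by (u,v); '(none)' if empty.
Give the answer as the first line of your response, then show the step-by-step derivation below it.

0-2(w=5) 1-2(w=2) 1-5(w=2) 1-8(w=4) 2-7(w=18) 3-4(w=10) 3-5(w=2) 5-6(w=7)

step 1: add edge 0-2 (w=5); MST = {0-2(w=5)}
step 2: add edge 1-2 (w=2); MST = {0-2(w=5) 1-2(w=2)}
step 3: add edge 1-5 (w=2); MST = {0-2(w=5) 1-2(w=2) 1-5(w=2)}
step 4: add edge 3-5 (w=2); MST = {0-2(w=5) 1-2(w=2) 1-5(w=2) 3-5(w=2)}
step 5: add edge 1-8 (w=4); MST = {0-2(w=5) 1-2(w=2) 1-5(w=2) 1-8(w=4) 3-5(w=2)}
step 6: add edge 5-6 (w=7); MST = {0-2(w=5) 1-2(w=2) 1-5(w=2) 1-8(w=4) 3-5(w=2) 5-6(w=7)}
step 7: add edge 3-4 (w=10); MST = {0-2(w=5) 1-2(w=2) 1-5(w=2) 1-8(w=4) 3-4(w=10) 3-5(w=2) 5-6(w=7)}
step 8: add edge 2-7 (w=18); MST = {0-2(w=5) 1-2(w=2) 1-5(w=2) 1-8(w=4) 2-7(w=18) 3-4(w=10) 3-5(w=2) 5-6(w=7)}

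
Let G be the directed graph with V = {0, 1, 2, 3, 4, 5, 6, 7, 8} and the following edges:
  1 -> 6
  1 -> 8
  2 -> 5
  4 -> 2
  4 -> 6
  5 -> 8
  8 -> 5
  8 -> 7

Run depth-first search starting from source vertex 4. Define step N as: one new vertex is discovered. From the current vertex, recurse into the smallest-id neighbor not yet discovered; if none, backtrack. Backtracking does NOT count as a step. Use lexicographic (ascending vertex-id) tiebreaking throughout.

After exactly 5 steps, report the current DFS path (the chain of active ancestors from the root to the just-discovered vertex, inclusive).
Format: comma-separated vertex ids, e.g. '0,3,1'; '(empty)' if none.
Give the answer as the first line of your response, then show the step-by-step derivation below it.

4,2,5,8,7

step 1: discover 4; path=4; order=4
step 2: discover 2; path=4>2; order=4,2
step 3: discover 5; path=4>2>5; order=4,2,5
step 4: discover 8; path=4>2>5>8; order=4,2,5,8
step 5: discover 7; path=4>2>5>8>7; order=4,2,5,8,7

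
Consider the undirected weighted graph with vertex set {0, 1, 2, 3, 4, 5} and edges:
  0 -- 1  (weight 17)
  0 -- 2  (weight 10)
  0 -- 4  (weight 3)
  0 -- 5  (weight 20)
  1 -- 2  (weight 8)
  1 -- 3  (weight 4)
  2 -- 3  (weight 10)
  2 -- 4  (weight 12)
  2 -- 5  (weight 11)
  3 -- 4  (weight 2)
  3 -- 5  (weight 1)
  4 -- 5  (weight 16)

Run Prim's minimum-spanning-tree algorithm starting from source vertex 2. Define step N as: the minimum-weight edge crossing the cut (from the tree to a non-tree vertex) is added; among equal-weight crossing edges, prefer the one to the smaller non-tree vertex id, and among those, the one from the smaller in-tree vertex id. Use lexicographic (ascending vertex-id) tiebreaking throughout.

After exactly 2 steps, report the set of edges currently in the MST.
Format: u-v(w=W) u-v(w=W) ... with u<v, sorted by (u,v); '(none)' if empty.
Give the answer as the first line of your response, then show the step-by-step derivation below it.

1-2(w=8) 1-3(w=4)

step 1: add edge 1-2 (w=8); MST = {1-2(w=8)}
step 2: add edge 1-3 (w=4); MST = {1-2(w=8) 1-3(w=4)}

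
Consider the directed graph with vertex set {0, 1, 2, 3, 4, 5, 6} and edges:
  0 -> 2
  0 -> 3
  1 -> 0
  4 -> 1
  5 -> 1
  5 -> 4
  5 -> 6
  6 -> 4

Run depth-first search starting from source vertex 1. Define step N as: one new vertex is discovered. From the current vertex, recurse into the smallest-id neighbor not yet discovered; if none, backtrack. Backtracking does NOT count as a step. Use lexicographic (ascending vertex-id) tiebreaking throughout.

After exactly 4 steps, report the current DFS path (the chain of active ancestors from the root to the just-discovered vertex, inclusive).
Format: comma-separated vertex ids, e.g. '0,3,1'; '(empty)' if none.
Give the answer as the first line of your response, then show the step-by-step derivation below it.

1,0,3

step 1: discover 1; path=1; order=1
step 2: discover 0; path=1>0; order=1,0
step 3: discover 2; path=1>0>2; order=1,0,2
step 4: discover 3; path=1>0>3; order=1,0,2,3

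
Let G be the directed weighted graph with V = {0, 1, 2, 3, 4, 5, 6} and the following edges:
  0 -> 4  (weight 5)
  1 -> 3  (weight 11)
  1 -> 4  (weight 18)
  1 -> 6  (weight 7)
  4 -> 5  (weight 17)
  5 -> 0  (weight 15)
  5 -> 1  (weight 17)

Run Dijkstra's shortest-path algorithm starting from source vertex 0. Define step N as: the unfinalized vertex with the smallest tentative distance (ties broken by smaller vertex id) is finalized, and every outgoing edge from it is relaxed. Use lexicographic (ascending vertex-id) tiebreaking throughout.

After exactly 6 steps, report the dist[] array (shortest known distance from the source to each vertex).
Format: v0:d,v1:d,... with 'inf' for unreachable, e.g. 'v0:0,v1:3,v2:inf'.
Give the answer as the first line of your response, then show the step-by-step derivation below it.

v0:0,v1:39,v2:inf,v3:50,v4:5,v5:22,v6:46

step 1: dist = v0:0,v1:inf,v2:inf,v3:inf,v4:5,v5:inf,v6:inf
step 2: dist = v0:0,v1:inf,v2:inf,v3:inf,v4:5,v5:22,v6:inf
step 3: dist = v0:0,v1:39,v2:inf,v3:inf,v4:5,v5:22,v6:inf
step 4: dist = v0:0,v1:39,v2:inf,v3:50,v4:5,v5:22,v6:46
step 5: dist = v0:0,v1:39,v2:inf,v3:50,v4:5,v5:22,v6:46
step 6: dist = v0:0,v1:39,v2:inf,v3:50,v4:5,v5:22,v6:46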